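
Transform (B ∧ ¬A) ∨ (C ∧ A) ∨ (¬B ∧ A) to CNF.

(B ∧ ¬A) ∨ (C ∧ A) ∨ (¬B ∧ A)
≡ (B ∨ C ∨ ¬B) ∧ (B ∨ C ∨ A) ∧ (B ∨ A ∨ ¬B) ∧ (B ∨ A ∨ A) ∧ (¬A ∨ C ∨ ¬B) ∧ (¬A ∨ C ∨ A) ∧ (¬A ∨ A ∨ ¬B) ∧ (¬A ∨ A ∨ A)   (distribute ∨ over ∧)
≡ (B ∨ A) ∧ (¬A ∨ C ∨ ¬B)   (simplify)

(B ∨ A) ∧ (¬A ∨ C ∨ ¬B)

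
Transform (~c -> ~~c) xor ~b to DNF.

(~c -> ~~c) xor ~b
= ((~c -> ~~c) & ~~b) | (~(~c -> ~~c) & ~b)   [expand xor]
= ((~~c | ~~c) & ~~b) | (~(~c -> ~~c) & ~b)   [eliminate ->]
= ((~~c | ~~c) & ~~b) | (~(~~c | ~~c) & ~b)   [eliminate ->]
= ((c | ~~c) & ~~b) | (~(~~c | ~~c) & ~b)   [double negation]
= ((c | c) & ~~b) | (~(~~c | ~~c) & ~b)   [double negation]
= ((c | c) & b) | (~(~~c | ~~c) & ~b)   [double negation]
= ((c | c) & b) | (~~~c & ~~~c & ~b)   [De Morgan]
= ((c | c) & b) | (~c & ~~~c & ~b)   [double negation]
= ((c | c) & b) | (~c & ~c & ~b)   [double negation]
= (c & b) | (c & b) | (~c & ~c & ~b)   [distribute & over |]
= (c & b) | (~c & ~b)   [simplify]

(c & b) | (~c & ~b)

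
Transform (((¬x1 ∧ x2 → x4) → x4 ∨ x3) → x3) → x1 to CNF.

(x2 ∨ x4 ∨ x3 ∨ x1) ∧ (¬x3 ∨ x1)

(((¬x1 ∧ x2 → x4) → x4 ∨ x3) → x3) → x1
≡ ¬(((¬x1 ∧ x2 → x4) → x4 ∨ x3) → x3) ∨ x1   — eliminate →
≡ ¬(¬((¬x1 ∧ x2 → x4) → x4 ∨ x3) ∨ x3) ∨ x1   — eliminate →
≡ ¬(¬(¬(¬x1 ∧ x2 → x4) ∨ x4 ∨ x3) ∨ x3) ∨ x1   — eliminate →
≡ ¬(¬(¬(¬(¬x1 ∧ x2) ∨ x4) ∨ x4 ∨ x3) ∨ x3) ∨ x1   — eliminate →
≡ ¬¬(¬(¬(¬x1 ∧ x2) ∨ x4) ∨ x4 ∨ x3) ∧ ¬x3 ∨ x1   — De Morgan
≡ (¬(¬(¬x1 ∧ x2) ∨ x4) ∨ x4 ∨ x3) ∧ ¬x3 ∨ x1   — double negation
≡ (¬¬(¬x1 ∧ x2) ∧ ¬x4 ∨ x4 ∨ x3) ∧ ¬x3 ∨ x1   — De Morgan
≡ (¬x1 ∧ x2 ∧ ¬x4 ∨ x4 ∨ x3) ∧ ¬x3 ∨ x1   — double negation
≡ (¬x1 ∨ x4 ∨ x3 ∨ x1) ∧ (x2 ∨ x4 ∨ x3 ∨ x1) ∧ (¬x4 ∨ x4 ∨ x3 ∨ x1) ∧ (¬x3 ∨ x1)   — distribute ∨ over ∧
≡ (x2 ∨ x4 ∨ x3 ∨ x1) ∧ (¬x3 ∨ x1)   — simplify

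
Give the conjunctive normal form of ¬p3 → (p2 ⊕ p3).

¬p3 → (p2 ⊕ p3)
≡ ¬¬p3 ∨ (p2 ⊕ p3)   (eliminate →)
≡ ¬¬p3 ∨ ((p2 ∨ p3) ∧ ¬(p2 ∧ p3))   (expand ⊕)
≡ p3 ∨ ((p2 ∨ p3) ∧ ¬(p2 ∧ p3))   (double negation)
≡ p3 ∨ ((p2 ∨ p3) ∧ (¬p2 ∨ ¬p3))   (De Morgan)
≡ (p3 ∨ p2 ∨ p3) ∧ (p3 ∨ ¬p2 ∨ ¬p3)   (distribute ∨ over ∧)
≡ p3 ∨ p2   (simplify)

p3 ∨ p2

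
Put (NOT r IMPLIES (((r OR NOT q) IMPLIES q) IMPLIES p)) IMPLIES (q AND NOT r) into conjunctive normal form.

(NOT r IMPLIES (((r OR NOT q) IMPLIES q) IMPLIES p)) IMPLIES (q AND NOT r)
≡ NOT (NOT r IMPLIES (((r OR NOT q) IMPLIES q) IMPLIES p)) OR (q AND NOT r)   (eliminate IMPLIES)
≡ NOT (NOT NOT r OR (((r OR NOT q) IMPLIES q) IMPLIES p)) OR (q AND NOT r)   (eliminate IMPLIES)
≡ NOT (NOT NOT r OR NOT ((r OR NOT q) IMPLIES q) OR p) OR (q AND NOT r)   (eliminate IMPLIES)
≡ NOT (NOT NOT r OR NOT (NOT (r OR NOT q) OR q) OR p) OR (q AND NOT r)   (eliminate IMPLIES)
≡ (NOT NOT NOT r AND NOT NOT (NOT (r OR NOT q) OR q) AND NOT p) OR (q AND NOT r)   (De Morgan)
≡ (NOT r AND NOT NOT (NOT (r OR NOT q) OR q) AND NOT p) OR (q AND NOT r)   (double negation)
≡ (NOT r AND (NOT (r OR NOT q) OR q) AND NOT p) OR (q AND NOT r)   (double negation)
≡ (NOT r AND ((NOT r AND NOT NOT q) OR q) AND NOT p) OR (q AND NOT r)   (De Morgan)
≡ (NOT r AND ((NOT r AND q) OR q) AND NOT p) OR (q AND NOT r)   (double negation)
≡ (NOT r OR q) AND (NOT r OR NOT r) AND (NOT r OR q OR q) AND (NOT r OR q OR NOT r) AND (q OR q OR q) AND (q OR q OR NOT r) AND (NOT p OR q) AND (NOT p OR NOT r)   (distribute OR over AND)
≡ NOT r AND q   (simplify)

NOT r AND q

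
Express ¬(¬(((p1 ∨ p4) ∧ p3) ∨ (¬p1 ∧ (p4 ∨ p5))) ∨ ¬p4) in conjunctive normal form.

(p3 ∨ ¬p1) ∧ p4

¬(¬(((p1 ∨ p4) ∧ p3) ∨ (¬p1 ∧ (p4 ∨ p5))) ∨ ¬p4)
≡ ¬¬(((p1 ∨ p4) ∧ p3) ∨ (¬p1 ∧ (p4 ∨ p5))) ∧ ¬¬p4   [De Morgan]
≡ (((p1 ∨ p4) ∧ p3) ∨ (¬p1 ∧ (p4 ∨ p5))) ∧ ¬¬p4   [double negation]
≡ (((p1 ∨ p4) ∧ p3) ∨ (¬p1 ∧ (p4 ∨ p5))) ∧ p4   [double negation]
≡ (p1 ∨ p4 ∨ ¬p1) ∧ (p1 ∨ p4 ∨ p4 ∨ p5) ∧ (p3 ∨ ¬p1) ∧ (p3 ∨ p4 ∨ p5) ∧ p4   [distribute ∨ over ∧]
≡ (p3 ∨ ¬p1) ∧ p4   [simplify]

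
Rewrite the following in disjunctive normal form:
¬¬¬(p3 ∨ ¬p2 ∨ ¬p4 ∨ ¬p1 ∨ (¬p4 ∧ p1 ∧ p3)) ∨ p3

(¬p3 ∧ p2 ∧ p4 ∧ p1) ∨ p3

¬¬¬(p3 ∨ ¬p2 ∨ ¬p4 ∨ ¬p1 ∨ (¬p4 ∧ p1 ∧ p3)) ∨ p3
⇔ ¬(p3 ∨ ¬p2 ∨ ¬p4 ∨ ¬p1 ∨ (¬p4 ∧ p1 ∧ p3)) ∨ p3   — double negation
⇔ (¬p3 ∧ ¬¬p2 ∧ ¬¬p4 ∧ ¬¬p1 ∧ ¬(¬p4 ∧ p1 ∧ p3)) ∨ p3   — De Morgan
⇔ (¬p3 ∧ p2 ∧ ¬¬p4 ∧ ¬¬p1 ∧ ¬(¬p4 ∧ p1 ∧ p3)) ∨ p3   — double negation
⇔ (¬p3 ∧ p2 ∧ p4 ∧ ¬¬p1 ∧ ¬(¬p4 ∧ p1 ∧ p3)) ∨ p3   — double negation
⇔ (¬p3 ∧ p2 ∧ p4 ∧ p1 ∧ ¬(¬p4 ∧ p1 ∧ p3)) ∨ p3   — double negation
⇔ (¬p3 ∧ p2 ∧ p4 ∧ p1 ∧ (¬¬p4 ∨ ¬p1 ∨ ¬p3)) ∨ p3   — De Morgan
⇔ (¬p3 ∧ p2 ∧ p4 ∧ p1 ∧ (p4 ∨ ¬p1 ∨ ¬p3)) ∨ p3   — double negation
⇔ (¬p3 ∧ p2 ∧ p4 ∧ p1 ∧ p4) ∨ (¬p3 ∧ p2 ∧ p4 ∧ p1 ∧ ¬p1) ∨ (¬p3 ∧ p2 ∧ p4 ∧ p1 ∧ ¬p3) ∨ p3   — distribute ∧ over ∨
⇔ (¬p3 ∧ p2 ∧ p4 ∧ p1) ∨ p3   — simplify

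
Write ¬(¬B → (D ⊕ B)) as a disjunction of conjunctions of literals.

¬(¬B → (D ⊕ B))
≡ ¬(¬¬B ∨ (D ⊕ B))   — eliminate →
≡ ¬(¬¬B ∨ (D ∧ ¬B) ∨ (¬D ∧ B))   — expand ⊕
≡ ¬¬¬B ∧ ¬(D ∧ ¬B) ∧ ¬(¬D ∧ B)   — De Morgan
≡ ¬B ∧ ¬(D ∧ ¬B) ∧ ¬(¬D ∧ B)   — double negation
≡ ¬B ∧ (¬D ∨ ¬¬B) ∧ ¬(¬D ∧ B)   — De Morgan
≡ ¬B ∧ (¬D ∨ B) ∧ ¬(¬D ∧ B)   — double negation
≡ ¬B ∧ (¬D ∨ B) ∧ (¬¬D ∨ ¬B)   — De Morgan
≡ ¬B ∧ (¬D ∨ B) ∧ (D ∨ ¬B)   — double negation
≡ (¬B ∧ ¬D ∧ D) ∨ (¬B ∧ ¬D ∧ ¬B) ∨ (¬B ∧ B ∧ D) ∨ (¬B ∧ B ∧ ¬B)   — distribute ∧ over ∨
≡ ¬B ∧ ¬D   — simplify

¬B ∧ ¬D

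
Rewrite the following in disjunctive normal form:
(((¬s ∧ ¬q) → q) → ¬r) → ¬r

(s ∧ r) ∨ (q ∧ r) ∨ ¬r

(((¬s ∧ ¬q) → q) → ¬r) → ¬r
⇔ ¬(((¬s ∧ ¬q) → q) → ¬r) ∨ ¬r   [eliminate →]
⇔ ¬(¬((¬s ∧ ¬q) → q) ∨ ¬r) ∨ ¬r   [eliminate →]
⇔ ¬(¬(¬(¬s ∧ ¬q) ∨ q) ∨ ¬r) ∨ ¬r   [eliminate →]
⇔ (¬¬(¬(¬s ∧ ¬q) ∨ q) ∧ ¬¬r) ∨ ¬r   [De Morgan]
⇔ ((¬(¬s ∧ ¬q) ∨ q) ∧ ¬¬r) ∨ ¬r   [double negation]
⇔ ((¬¬s ∨ ¬¬q ∨ q) ∧ ¬¬r) ∨ ¬r   [De Morgan]
⇔ ((s ∨ ¬¬q ∨ q) ∧ ¬¬r) ∨ ¬r   [double negation]
⇔ ((s ∨ q ∨ q) ∧ ¬¬r) ∨ ¬r   [double negation]
⇔ ((s ∨ q ∨ q) ∧ r) ∨ ¬r   [double negation]
⇔ (s ∧ r) ∨ (q ∧ r) ∨ (q ∧ r) ∨ ¬r   [distribute ∧ over ∨]
⇔ (s ∧ r) ∨ (q ∧ r) ∨ ¬r   [simplify]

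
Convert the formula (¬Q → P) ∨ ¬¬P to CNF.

Q ∨ P

(¬Q → P) ∨ ¬¬P
≡ ¬¬Q ∨ P ∨ ¬¬P   [eliminate →]
≡ Q ∨ P ∨ ¬¬P   [double negation]
≡ Q ∨ P ∨ P   [double negation]
≡ Q ∨ P   [simplify]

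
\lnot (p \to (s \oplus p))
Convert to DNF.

p \land s

\lnot (p \to (s \oplus p))
≡ \lnot (\lnot p \lor (s \oplus p))
≡ \lnot (\lnot p \lor (s \land \lnot p) \lor (\lnot s \land p))
≡ \lnot \lnot p \land \lnot (s \land \lnot p) \land \lnot (\lnot s \land p)
≡ p \land \lnot (s \land \lnot p) \land \lnot (\lnot s \land p)
≡ p \land (\lnot s \lor \lnot \lnot p) \land \lnot (\lnot s \land p)
≡ p \land (\lnot s \lor p) \land \lnot (\lnot s \land p)
≡ p \land (\lnot s \lor p) \land (\lnot \lnot s \lor \lnot p)
≡ p \land (\lnot s \lor p) \land (s \lor \lnot p)
≡ (p \land \lnot s \land s) \lor (p \land \lnot s \land \lnot p) \lor (p \land p \land s) \lor (p \land p \land \lnot p)
≡ p \land s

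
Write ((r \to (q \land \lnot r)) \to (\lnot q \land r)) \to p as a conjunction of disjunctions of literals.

\lnot r \lor p

((r \to (q \land \lnot r)) \to (\lnot q \land r)) \to p
= \lnot ((r \to (q \land \lnot r)) \to (\lnot q \land r)) \lor p   [eliminate \to]
= \lnot (\lnot (r \to (q \land \lnot r)) \lor (\lnot q \land r)) \lor p   [eliminate \to]
= \lnot (\lnot (\lnot r \lor (q \land \lnot r)) \lor (\lnot q \land r)) \lor p   [eliminate \to]
= (\lnot \lnot (\lnot r \lor (q \land \lnot r)) \land \lnot (\lnot q \land r)) \lor p   [De Morgan]
= ((\lnot r \lor (q \land \lnot r)) \land \lnot (\lnot q \land r)) \lor p   [double negation]
= ((\lnot r \lor (q \land \lnot r)) \land (\lnot \lnot q \lor \lnot r)) \lor p   [De Morgan]
= ((\lnot r \lor (q \land \lnot r)) \land (q \lor \lnot r)) \lor p   [double negation]
= (\lnot r \lor q \lor p) \land (\lnot r \lor \lnot r \lor p) \land (q \lor \lnot r \lor p)   [distribute \lor over \land]
= \lnot r \lor p   [simplify]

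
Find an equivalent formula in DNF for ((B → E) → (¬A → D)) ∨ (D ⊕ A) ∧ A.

B ∧ ¬E ∨ A ∨ D

((B → E) → (¬A → D)) ∨ (D ⊕ A) ∧ A
= ¬(B → E) ∨ (¬A → D) ∨ (D ⊕ A) ∧ A   [eliminate →]
= ¬(¬B ∨ E) ∨ (¬A → D) ∨ (D ⊕ A) ∧ A   [eliminate →]
= ¬(¬B ∨ E) ∨ ¬¬A ∨ D ∨ (D ⊕ A) ∧ A   [eliminate →]
= ¬(¬B ∨ E) ∨ ¬¬A ∨ D ∨ (D ∧ ¬A ∨ ¬D ∧ A) ∧ A   [expand ⊕]
= ¬¬B ∧ ¬E ∨ ¬¬A ∨ D ∨ (D ∧ ¬A ∨ ¬D ∧ A) ∧ A   [De Morgan]
= B ∧ ¬E ∨ ¬¬A ∨ D ∨ (D ∧ ¬A ∨ ¬D ∧ A) ∧ A   [double negation]
= B ∧ ¬E ∨ A ∨ D ∨ (D ∧ ¬A ∨ ¬D ∧ A) ∧ A   [double negation]
= B ∧ ¬E ∨ A ∨ D ∨ D ∧ ¬A ∧ A ∨ ¬D ∧ A ∧ A   [distribute ∧ over ∨]
= B ∧ ¬E ∨ A ∨ D   [simplify]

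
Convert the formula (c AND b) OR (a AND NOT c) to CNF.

(c OR a) AND (b OR a) AND (b OR NOT c)

(c AND b) OR (a AND NOT c)
= (c OR a) AND (c OR NOT c) AND (b OR a) AND (b OR NOT c)
= (c OR a) AND (b OR a) AND (b OR NOT c)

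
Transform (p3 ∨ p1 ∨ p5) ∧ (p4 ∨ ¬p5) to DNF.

(p3 ∧ p4) ∨ (p3 ∧ ¬p5) ∨ (p1 ∧ p4) ∨ (p1 ∧ ¬p5) ∨ (p5 ∧ p4)

(p3 ∨ p1 ∨ p5) ∧ (p4 ∨ ¬p5)
≡ (p3 ∧ p4) ∨ (p3 ∧ ¬p5) ∨ (p1 ∧ p4) ∨ (p1 ∧ ¬p5) ∨ (p5 ∧ p4) ∨ (p5 ∧ ¬p5)
≡ (p3 ∧ p4) ∨ (p3 ∧ ¬p5) ∨ (p1 ∧ p4) ∨ (p1 ∧ ¬p5) ∨ (p5 ∧ p4)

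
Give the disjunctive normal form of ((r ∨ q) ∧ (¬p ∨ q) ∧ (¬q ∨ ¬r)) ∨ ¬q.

((r ∨ q) ∧ (¬p ∨ q) ∧ (¬q ∨ ¬r)) ∨ ¬q
⇔ (r ∧ ¬p ∧ ¬q) ∨ (r ∧ ¬p ∧ ¬r) ∨ (r ∧ q ∧ ¬q) ∨ (r ∧ q ∧ ¬r) ∨ (q ∧ ¬p ∧ ¬q) ∨ (q ∧ ¬p ∧ ¬r) ∨ (q ∧ q ∧ ¬q) ∨ (q ∧ q ∧ ¬r) ∨ ¬q
⇔ (q ∧ ¬r) ∨ ¬q

(q ∧ ¬r) ∨ ¬q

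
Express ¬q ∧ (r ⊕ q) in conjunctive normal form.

¬q ∧ (r ∨ q)

¬q ∧ (r ⊕ q)
= ¬q ∧ (r ∨ q) ∧ ¬(r ∧ q)   [expand ⊕]
= ¬q ∧ (r ∨ q) ∧ (¬r ∨ ¬q)   [De Morgan]
= ¬q ∧ (r ∨ q)   [simplify]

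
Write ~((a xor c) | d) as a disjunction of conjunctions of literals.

(~a & ~c & ~d) | (c & a & ~d)

~((a xor c) | d)
⇔ ~((a & ~c) | (~a & c) | d)   [expand xor]
⇔ ~(a & ~c) & ~(~a & c) & ~d   [De Morgan]
⇔ (~a | ~~c) & ~(~a & c) & ~d   [De Morgan]
⇔ (~a | c) & ~(~a & c) & ~d   [double negation]
⇔ (~a | c) & (~~a | ~c) & ~d   [De Morgan]
⇔ (~a | c) & (a | ~c) & ~d   [double negation]
⇔ (~a & a & ~d) | (~a & ~c & ~d) | (c & a & ~d) | (c & ~c & ~d)   [distribute & over |]
⇔ (~a & ~c & ~d) | (c & a & ~d)   [simplify]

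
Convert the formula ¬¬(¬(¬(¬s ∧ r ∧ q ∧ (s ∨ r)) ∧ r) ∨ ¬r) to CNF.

¬¬(¬(¬(¬s ∧ r ∧ q ∧ (s ∨ r)) ∧ r) ∨ ¬r)
≡ ¬(¬(¬s ∧ r ∧ q ∧ (s ∨ r)) ∧ r) ∨ ¬r   [double negation]
≡ ¬¬(¬s ∧ r ∧ q ∧ (s ∨ r)) ∨ ¬r ∨ ¬r   [De Morgan]
≡ (¬s ∧ r ∧ q ∧ (s ∨ r)) ∨ ¬r ∨ ¬r   [double negation]
≡ (¬s ∨ ¬r ∨ ¬r) ∧ (r ∨ ¬r ∨ ¬r) ∧ (q ∨ ¬r ∨ ¬r) ∧ (s ∨ r ∨ ¬r ∨ ¬r)   [distribute ∨ over ∧]
≡ (¬s ∨ ¬r) ∧ (q ∨ ¬r)   [simplify]

(¬s ∨ ¬r) ∧ (q ∨ ¬r)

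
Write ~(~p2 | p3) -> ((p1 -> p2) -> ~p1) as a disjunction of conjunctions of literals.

~p2 | p3 | ~p1

~(~p2 | p3) -> ((p1 -> p2) -> ~p1)
⇔ ~~(~p2 | p3) | ((p1 -> p2) -> ~p1)   [eliminate ->]
⇔ ~~(~p2 | p3) | ~(p1 -> p2) | ~p1   [eliminate ->]
⇔ ~~(~p2 | p3) | ~(~p1 | p2) | ~p1   [eliminate ->]
⇔ ~p2 | p3 | ~(~p1 | p2) | ~p1   [double negation]
⇔ ~p2 | p3 | (~~p1 & ~p2) | ~p1   [De Morgan]
⇔ ~p2 | p3 | (p1 & ~p2) | ~p1   [double negation]
⇔ ~p2 | p3 | ~p1   [simplify]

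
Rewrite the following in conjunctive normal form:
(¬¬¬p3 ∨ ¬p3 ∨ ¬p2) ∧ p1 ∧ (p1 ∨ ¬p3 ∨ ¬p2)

(¬p3 ∨ ¬p2) ∧ p1

(¬¬¬p3 ∨ ¬p3 ∨ ¬p2) ∧ p1 ∧ (p1 ∨ ¬p3 ∨ ¬p2)
≡ (¬p3 ∨ ¬p3 ∨ ¬p2) ∧ p1 ∧ (p1 ∨ ¬p3 ∨ ¬p2)   [double negation]
≡ (¬p3 ∨ ¬p2) ∧ p1   [simplify]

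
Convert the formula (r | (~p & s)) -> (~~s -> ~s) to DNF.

(r | (~p & s)) -> (~~s -> ~s)
= ~(r | (~p & s)) | (~~s -> ~s)
= ~(r | (~p & s)) | ~~~s | ~s
= (~r & ~(~p & s)) | ~~~s | ~s
= (~r & (~~p | ~s)) | ~~~s | ~s
= (~r & (p | ~s)) | ~~~s | ~s
= (~r & (p | ~s)) | ~s | ~s
= (~r & p) | (~r & ~s) | ~s | ~s
= (~r & p) | ~s

(~r & p) | ~s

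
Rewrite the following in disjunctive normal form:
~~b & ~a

~~b & ~a
⇔ b & ~a   [double negation]

b & ~a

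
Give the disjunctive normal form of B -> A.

~B | A

B -> A
⇔ ~B | A   — eliminate ->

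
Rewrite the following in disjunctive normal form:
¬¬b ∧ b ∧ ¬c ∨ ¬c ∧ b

¬¬b ∧ b ∧ ¬c ∨ ¬c ∧ b
= b ∧ b ∧ ¬c ∨ ¬c ∧ b   [double negation]
= b ∧ ¬c   [simplify]

b ∧ ¬c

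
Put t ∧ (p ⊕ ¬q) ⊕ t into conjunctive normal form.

t ∧ (p ⊕ ¬q) ⊕ t
= (t ∧ (p ⊕ ¬q) ∨ t) ∧ ¬(t ∧ (p ⊕ ¬q) ∧ t)   [expand ⊕]
= (t ∧ (p ∨ ¬q) ∧ ¬(p ∧ ¬q) ∨ t) ∧ ¬(t ∧ (p ⊕ ¬q) ∧ t)   [expand ⊕]
= (t ∧ (p ∨ ¬q) ∧ ¬(p ∧ ¬q) ∨ t) ∧ ¬(t ∧ (p ∨ ¬q) ∧ ¬(p ∧ ¬q) ∧ t)   [expand ⊕]
= (t ∧ (p ∨ ¬q) ∧ (¬p ∨ ¬¬q) ∨ t) ∧ ¬(t ∧ (p ∨ ¬q) ∧ ¬(p ∧ ¬q) ∧ t)   [De Morgan]
= (t ∧ (p ∨ ¬q) ∧ (¬p ∨ q) ∨ t) ∧ ¬(t ∧ (p ∨ ¬q) ∧ ¬(p ∧ ¬q) ∧ t)   [double negation]
= (t ∧ (p ∨ ¬q) ∧ (¬p ∨ q) ∨ t) ∧ (¬t ∨ ¬(p ∨ ¬q) ∨ ¬¬(p ∧ ¬q) ∨ ¬t)   [De Morgan]
= (t ∧ (p ∨ ¬q) ∧ (¬p ∨ q) ∨ t) ∧ (¬t ∨ ¬p ∧ ¬¬q ∨ ¬¬(p ∧ ¬q) ∨ ¬t)   [De Morgan]
= (t ∧ (p ∨ ¬q) ∧ (¬p ∨ q) ∨ t) ∧ (¬t ∨ ¬p ∧ q ∨ ¬¬(p ∧ ¬q) ∨ ¬t)   [double negation]
= (t ∧ (p ∨ ¬q) ∧ (¬p ∨ q) ∨ t) ∧ (¬t ∨ ¬p ∧ q ∨ p ∧ ¬q ∨ ¬t)   [double negation]
= (t ∨ t) ∧ (p ∨ ¬q ∨ t) ∧ (¬p ∨ q ∨ t) ∧ (¬t ∨ ¬p ∨ p ∨ ¬t) ∧ (¬t ∨ ¬p ∨ ¬q ∨ ¬t) ∧ (¬t ∨ q ∨ p ∨ ¬t) ∧ (¬t ∨ q ∨ ¬q ∨ ¬t)   [distribute ∨ over ∧]
= t ∧ (¬t ∨ ¬p ∨ ¬q) ∧ (¬t ∨ q ∨ p)   [simplify]

t ∧ (¬t ∨ ¬p ∨ ¬q) ∧ (¬t ∨ q ∨ p)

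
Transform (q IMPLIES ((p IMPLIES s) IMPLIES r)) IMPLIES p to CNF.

(q OR p) AND (NOT r OR p)

(q IMPLIES ((p IMPLIES s) IMPLIES r)) IMPLIES p
≡ NOT (q IMPLIES ((p IMPLIES s) IMPLIES r)) OR p   (eliminate IMPLIES)
≡ NOT (NOT q OR ((p IMPLIES s) IMPLIES r)) OR p   (eliminate IMPLIES)
≡ NOT (NOT q OR NOT (p IMPLIES s) OR r) OR p   (eliminate IMPLIES)
≡ NOT (NOT q OR NOT (NOT p OR s) OR r) OR p   (eliminate IMPLIES)
≡ (NOT NOT q AND NOT NOT (NOT p OR s) AND NOT r) OR p   (De Morgan)
≡ (q AND NOT NOT (NOT p OR s) AND NOT r) OR p   (double negation)
≡ (q AND (NOT p OR s) AND NOT r) OR p   (double negation)
≡ (q OR p) AND (NOT p OR s OR p) AND (NOT r OR p)   (distribute OR over AND)
≡ (q OR p) AND (NOT r OR p)   (simplify)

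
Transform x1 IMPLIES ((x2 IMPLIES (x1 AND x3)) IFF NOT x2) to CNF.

NOT x1 OR NOT x3 OR NOT x2

x1 IMPLIES ((x2 IMPLIES (x1 AND x3)) IFF NOT x2)
≡ NOT x1 OR ((x2 IMPLIES (x1 AND x3)) IFF NOT x2)   (eliminate IMPLIES)
≡ NOT x1 OR (((x2 IMPLIES (x1 AND x3)) IMPLIES NOT x2) AND (NOT x2 IMPLIES (x2 IMPLIES (x1 AND x3))))   (eliminate IFF)
≡ NOT x1 OR ((NOT (x2 IMPLIES (x1 AND x3)) OR NOT x2) AND (NOT x2 IMPLIES (x2 IMPLIES (x1 AND x3))))   (eliminate IMPLIES)
≡ NOT x1 OR ((NOT (NOT x2 OR (x1 AND x3)) OR NOT x2) AND (NOT x2 IMPLIES (x2 IMPLIES (x1 AND x3))))   (eliminate IMPLIES)
≡ NOT x1 OR ((NOT (NOT x2 OR (x1 AND x3)) OR NOT x2) AND (NOT NOT x2 OR (x2 IMPLIES (x1 AND x3))))   (eliminate IMPLIES)
≡ NOT x1 OR ((NOT (NOT x2 OR (x1 AND x3)) OR NOT x2) AND (NOT NOT x2 OR NOT x2 OR (x1 AND x3)))   (eliminate IMPLIES)
≡ NOT x1 OR (((NOT NOT x2 AND NOT (x1 AND x3)) OR NOT x2) AND (NOT NOT x2 OR NOT x2 OR (x1 AND x3)))   (De Morgan)
≡ NOT x1 OR (((x2 AND NOT (x1 AND x3)) OR NOT x2) AND (NOT NOT x2 OR NOT x2 OR (x1 AND x3)))   (double negation)
≡ NOT x1 OR (((x2 AND (NOT x1 OR NOT x3)) OR NOT x2) AND (NOT NOT x2 OR NOT x2 OR (x1 AND x3)))   (De Morgan)
≡ NOT x1 OR (((x2 AND (NOT x1 OR NOT x3)) OR NOT x2) AND (x2 OR NOT x2 OR (x1 AND x3)))   (double negation)
≡ (NOT x1 OR x2 OR NOT x2) AND (NOT x1 OR NOT x1 OR NOT x3 OR NOT x2) AND (NOT x1 OR x2 OR NOT x2 OR x1) AND (NOT x1 OR x2 OR NOT x2 OR x3)   (distribute OR over AND)
≡ NOT x1 OR NOT x3 OR NOT x2   (simplify)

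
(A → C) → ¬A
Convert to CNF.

(A → C) → ¬A
= ¬(A → C) ∨ ¬A   (eliminate →)
= ¬(¬A ∨ C) ∨ ¬A   (eliminate →)
= (¬¬A ∧ ¬C) ∨ ¬A   (De Morgan)
= (A ∧ ¬C) ∨ ¬A   (double negation)
= (A ∨ ¬A) ∧ (¬C ∨ ¬A)   (distribute ∨ over ∧)
= ¬C ∨ ¬A   (simplify)

¬C ∨ ¬A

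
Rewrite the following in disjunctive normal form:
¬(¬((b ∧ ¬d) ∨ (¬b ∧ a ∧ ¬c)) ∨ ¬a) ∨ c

(b ∧ ¬d ∧ a) ∨ (¬b ∧ a ∧ ¬c) ∨ c

¬(¬((b ∧ ¬d) ∨ (¬b ∧ a ∧ ¬c)) ∨ ¬a) ∨ c
≡ (¬¬((b ∧ ¬d) ∨ (¬b ∧ a ∧ ¬c)) ∧ ¬¬a) ∨ c
≡ (((b ∧ ¬d) ∨ (¬b ∧ a ∧ ¬c)) ∧ ¬¬a) ∨ c
≡ (((b ∧ ¬d) ∨ (¬b ∧ a ∧ ¬c)) ∧ a) ∨ c
≡ (b ∧ ¬d ∧ a) ∨ (¬b ∧ a ∧ ¬c ∧ a) ∨ c
≡ (b ∧ ¬d ∧ a) ∨ (¬b ∧ a ∧ ¬c) ∨ c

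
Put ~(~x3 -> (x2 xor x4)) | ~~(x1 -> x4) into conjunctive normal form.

(~x3 | ~x1 | x4) & (~x2 | x4 | ~x1)

~(~x3 -> (x2 xor x4)) | ~~(x1 -> x4)
⇔ ~(~~x3 | (x2 xor x4)) | ~~(x1 -> x4)   [eliminate ->]
⇔ ~(~~x3 | ((x2 | x4) & ~(x2 & x4))) | ~~(x1 -> x4)   [expand xor]
⇔ ~(~~x3 | ((x2 | x4) & ~(x2 & x4))) | ~~(~x1 | x4)   [eliminate ->]
⇔ (~~~x3 & ~((x2 | x4) & ~(x2 & x4))) | ~~(~x1 | x4)   [De Morgan]
⇔ (~x3 & ~((x2 | x4) & ~(x2 & x4))) | ~~(~x1 | x4)   [double negation]
⇔ (~x3 & (~(x2 | x4) | ~~(x2 & x4))) | ~~(~x1 | x4)   [De Morgan]
⇔ (~x3 & ((~x2 & ~x4) | ~~(x2 & x4))) | ~~(~x1 | x4)   [De Morgan]
⇔ (~x3 & ((~x2 & ~x4) | (x2 & x4))) | ~~(~x1 | x4)   [double negation]
⇔ (~x3 & ((~x2 & ~x4) | (x2 & x4))) | ~x1 | x4   [double negation]
⇔ (~x3 | ~x1 | x4) & (~x2 | x2 | ~x1 | x4) & (~x2 | x4 | ~x1 | x4) & (~x4 | x2 | ~x1 | x4) & (~x4 | x4 | ~x1 | x4)   [distribute | over &]
⇔ (~x3 | ~x1 | x4) & (~x2 | x4 | ~x1)   [simplify]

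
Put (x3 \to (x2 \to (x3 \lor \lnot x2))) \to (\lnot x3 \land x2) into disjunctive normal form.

(x3 \to (x2 \to (x3 \lor \lnot x2))) \to (\lnot x3 \land x2)
≡ \lnot (x3 \to (x2 \to (x3 \lor \lnot x2))) \lor (\lnot x3 \land x2)   [eliminate \to]
≡ \lnot (\lnot x3 \lor (x2 \to (x3 \lor \lnot x2))) \lor (\lnot x3 \land x2)   [eliminate \to]
≡ \lnot (\lnot x3 \lor \lnot x2 \lor x3 \lor \lnot x2) \lor (\lnot x3 \land x2)   [eliminate \to]
≡ (\lnot \lnot x3 \land \lnot \lnot x2 \land \lnot x3 \land \lnot \lnot x2) \lor (\lnot x3 \land x2)   [De Morgan]
≡ (x3 \land \lnot \lnot x2 \land \lnot x3 \land \lnot \lnot x2) \lor (\lnot x3 \land x2)   [double negation]
≡ (x3 \land x2 \land \lnot x3 \land \lnot \lnot x2) \lor (\lnot x3 \land x2)   [double negation]
≡ (x3 \land x2 \land \lnot x3 \land x2) \lor (\lnot x3 \land x2)   [double negation]
≡ \lnot x3 \land x2   [simplify]

\lnot x3 \land x2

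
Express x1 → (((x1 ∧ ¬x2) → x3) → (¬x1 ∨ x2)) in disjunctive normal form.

¬x1 ∨ (x1 ∧ ¬x2 ∧ ¬x3) ∨ x2

x1 → (((x1 ∧ ¬x2) → x3) → (¬x1 ∨ x2))
= ¬x1 ∨ (((x1 ∧ ¬x2) → x3) → (¬x1 ∨ x2))   — eliminate →
= ¬x1 ∨ ¬((x1 ∧ ¬x2) → x3) ∨ ¬x1 ∨ x2   — eliminate →
= ¬x1 ∨ ¬(¬(x1 ∧ ¬x2) ∨ x3) ∨ ¬x1 ∨ x2   — eliminate →
= ¬x1 ∨ (¬¬(x1 ∧ ¬x2) ∧ ¬x3) ∨ ¬x1 ∨ x2   — De Morgan
= ¬x1 ∨ (x1 ∧ ¬x2 ∧ ¬x3) ∨ ¬x1 ∨ x2   — double negation
= ¬x1 ∨ (x1 ∧ ¬x2 ∧ ¬x3) ∨ x2   — simplify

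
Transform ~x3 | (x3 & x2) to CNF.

~x3 | (x3 & x2)
≡ (~x3 | x3) & (~x3 | x2)   [distribute | over &]
≡ ~x3 | x2   [simplify]

~x3 | x2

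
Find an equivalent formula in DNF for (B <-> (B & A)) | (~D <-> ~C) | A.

~B | (D & C) | (~C & ~D) | A

(B <-> (B & A)) | (~D <-> ~C) | A
= ((B -> (B & A)) & ((B & A) -> B)) | (~D <-> ~C) | A   (eliminate <->)
= ((~B | (B & A)) & ((B & A) -> B)) | (~D <-> ~C) | A   (eliminate ->)
= ((~B | (B & A)) & (~(B & A) | B)) | (~D <-> ~C) | A   (eliminate ->)
= ((~B | (B & A)) & (~(B & A) | B)) | ((~D -> ~C) & (~C -> ~D)) | A   (eliminate <->)
= ((~B | (B & A)) & (~(B & A) | B)) | ((~~D | ~C) & (~C -> ~D)) | A   (eliminate ->)
= ((~B | (B & A)) & (~(B & A) | B)) | ((~~D | ~C) & (~~C | ~D)) | A   (eliminate ->)
= ((~B | (B & A)) & (~B | ~A | B)) | ((~~D | ~C) & (~~C | ~D)) | A   (De Morgan)
= ((~B | (B & A)) & (~B | ~A | B)) | ((D | ~C) & (~~C | ~D)) | A   (double negation)
= ((~B | (B & A)) & (~B | ~A | B)) | ((D | ~C) & (C | ~D)) | A   (double negation)
= (~B & ~B) | (~B & ~A) | (~B & B) | (B & A & ~B) | (B & A & ~A) | (B & A & B) | (D & C) | (D & ~D) | (~C & C) | (~C & ~D) | A   (distribute & over |)
= ~B | (D & C) | (~C & ~D) | A   (simplify)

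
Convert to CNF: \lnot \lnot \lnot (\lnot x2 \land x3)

x2 \lor \lnot x3

\lnot \lnot \lnot (\lnot x2 \land x3)
= \lnot (\lnot x2 \land x3)   — double negation
= \lnot \lnot x2 \lor \lnot x3   — De Morgan
= x2 \lor \lnot x3   — double negation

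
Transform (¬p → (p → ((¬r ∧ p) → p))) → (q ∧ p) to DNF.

q ∧ p

(¬p → (p → ((¬r ∧ p) → p))) → (q ∧ p)
⇔ ¬(¬p → (p → ((¬r ∧ p) → p))) ∨ (q ∧ p)   [eliminate →]
⇔ ¬(¬¬p ∨ (p → ((¬r ∧ p) → p))) ∨ (q ∧ p)   [eliminate →]
⇔ ¬(¬¬p ∨ ¬p ∨ ((¬r ∧ p) → p)) ∨ (q ∧ p)   [eliminate →]
⇔ ¬(¬¬p ∨ ¬p ∨ ¬(¬r ∧ p) ∨ p) ∨ (q ∧ p)   [eliminate →]
⇔ (¬¬¬p ∧ ¬¬p ∧ ¬¬(¬r ∧ p) ∧ ¬p) ∨ (q ∧ p)   [De Morgan]
⇔ (¬p ∧ ¬¬p ∧ ¬¬(¬r ∧ p) ∧ ¬p) ∨ (q ∧ p)   [double negation]
⇔ (¬p ∧ p ∧ ¬¬(¬r ∧ p) ∧ ¬p) ∨ (q ∧ p)   [double negation]
⇔ (¬p ∧ p ∧ ¬r ∧ p ∧ ¬p) ∨ (q ∧ p)   [double negation]
⇔ q ∧ p   [simplify]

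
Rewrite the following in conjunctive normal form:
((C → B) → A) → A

¬C ∨ B ∨ A

((C → B) → A) → A
⇔ ¬((C → B) → A) ∨ A   [eliminate →]
⇔ ¬(¬(C → B) ∨ A) ∨ A   [eliminate →]
⇔ ¬(¬(¬C ∨ B) ∨ A) ∨ A   [eliminate →]
⇔ (¬¬(¬C ∨ B) ∧ ¬A) ∨ A   [De Morgan]
⇔ ((¬C ∨ B) ∧ ¬A) ∨ A   [double negation]
⇔ (¬C ∨ B ∨ A) ∧ (¬A ∨ A)   [distribute ∨ over ∧]
⇔ ¬C ∨ B ∨ A   [simplify]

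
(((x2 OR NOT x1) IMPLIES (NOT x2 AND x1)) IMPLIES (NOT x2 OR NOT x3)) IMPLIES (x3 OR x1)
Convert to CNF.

(((x2 OR NOT x1) IMPLIES (NOT x2 AND x1)) IMPLIES (NOT x2 OR NOT x3)) IMPLIES (x3 OR x1)
≡ NOT (((x2 OR NOT x1) IMPLIES (NOT x2 AND x1)) IMPLIES (NOT x2 OR NOT x3)) OR x3 OR x1
≡ NOT (NOT ((x2 OR NOT x1) IMPLIES (NOT x2 AND x1)) OR NOT x2 OR NOT x3) OR x3 OR x1
≡ NOT (NOT (NOT (x2 OR NOT x1) OR (NOT x2 AND x1)) OR NOT x2 OR NOT x3) OR x3 OR x1
≡ (NOT NOT (NOT (x2 OR NOT x1) OR (NOT x2 AND x1)) AND NOT NOT x2 AND NOT NOT x3) OR x3 OR x1
≡ ((NOT (x2 OR NOT x1) OR (NOT x2 AND x1)) AND NOT NOT x2 AND NOT NOT x3) OR x3 OR x1
≡ (((NOT x2 AND NOT NOT x1) OR (NOT x2 AND x1)) AND NOT NOT x2 AND NOT NOT x3) OR x3 OR x1
≡ (((NOT x2 AND x1) OR (NOT x2 AND x1)) AND NOT NOT x2 AND NOT NOT x3) OR x3 OR x1
≡ (((NOT x2 AND x1) OR (NOT x2 AND x1)) AND x2 AND NOT NOT x3) OR x3 OR x1
≡ (((NOT x2 AND x1) OR (NOT x2 AND x1)) AND x2 AND x3) OR x3 OR x1
≡ (NOT x2 OR NOT x2 OR x3 OR x1) AND (NOT x2 OR x1 OR x3 OR x1) AND (x1 OR NOT x2 OR x3 OR x1) AND (x1 OR x1 OR x3 OR x1) AND (x2 OR x3 OR x1) AND (x3 OR x3 OR x1)
≡ x1 OR x3

x1 OR x3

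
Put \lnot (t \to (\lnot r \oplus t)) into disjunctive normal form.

\lnot (t \to (\lnot r \oplus t))
≡ \lnot (\lnot t \lor (\lnot r \oplus t))   (eliminate \to)
≡ \lnot (\lnot t \lor (\lnot r \land \lnot t) \lor (\lnot \lnot r \land t))   (expand \oplus)
≡ \lnot \lnot t \land \lnot (\lnot r \land \lnot t) \land \lnot (\lnot \lnot r \land t)   (De Morgan)
≡ t \land \lnot (\lnot r \land \lnot t) \land \lnot (\lnot \lnot r \land t)   (double negation)
≡ t \land (\lnot \lnot r \lor \lnot \lnot t) \land \lnot (\lnot \lnot r \land t)   (De Morgan)
≡ t \land (r \lor \lnot \lnot t) \land \lnot (\lnot \lnot r \land t)   (double negation)
≡ t \land (r \lor t) \land \lnot (\lnot \lnot r \land t)   (double negation)
≡ t \land (r \lor t) \land (\lnot \lnot \lnot r \lor \lnot t)   (De Morgan)
≡ t \land (r \lor t) \land (\lnot r \lor \lnot t)   (double negation)
≡ (t \land r \land \lnot r) \lor (t \land r \land \lnot t) \lor (t \land t \land \lnot r) \lor (t \land t \land \lnot t)   (distribute \land over \lor)
≡ t \land \lnot r   (simplify)

t \land \lnot r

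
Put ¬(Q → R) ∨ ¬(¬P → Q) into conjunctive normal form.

¬(Q → R) ∨ ¬(¬P → Q)
≡ ¬(¬Q ∨ R) ∨ ¬(¬P → Q)   [eliminate →]
≡ ¬(¬Q ∨ R) ∨ ¬(¬¬P ∨ Q)   [eliminate →]
≡ (¬¬Q ∧ ¬R) ∨ ¬(¬¬P ∨ Q)   [De Morgan]
≡ (Q ∧ ¬R) ∨ ¬(¬¬P ∨ Q)   [double negation]
≡ (Q ∧ ¬R) ∨ (¬¬¬P ∧ ¬Q)   [De Morgan]
≡ (Q ∧ ¬R) ∨ (¬P ∧ ¬Q)   [double negation]
≡ (Q ∨ ¬P) ∧ (Q ∨ ¬Q) ∧ (¬R ∨ ¬P) ∧ (¬R ∨ ¬Q)   [distribute ∨ over ∧]
≡ (Q ∨ ¬P) ∧ (¬R ∨ ¬P) ∧ (¬R ∨ ¬Q)   [simplify]

(Q ∨ ¬P) ∧ (¬R ∨ ¬P) ∧ (¬R ∨ ¬Q)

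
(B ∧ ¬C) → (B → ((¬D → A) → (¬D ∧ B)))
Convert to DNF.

(B ∧ ¬C) → (B → ((¬D → A) → (¬D ∧ B)))
⇔ ¬(B ∧ ¬C) ∨ (B → ((¬D → A) → (¬D ∧ B)))   [eliminate →]
⇔ ¬(B ∧ ¬C) ∨ ¬B ∨ ((¬D → A) → (¬D ∧ B))   [eliminate →]
⇔ ¬(B ∧ ¬C) ∨ ¬B ∨ ¬(¬D → A) ∨ (¬D ∧ B)   [eliminate →]
⇔ ¬(B ∧ ¬C) ∨ ¬B ∨ ¬(¬¬D ∨ A) ∨ (¬D ∧ B)   [eliminate →]
⇔ ¬B ∨ ¬¬C ∨ ¬B ∨ ¬(¬¬D ∨ A) ∨ (¬D ∧ B)   [De Morgan]
⇔ ¬B ∨ C ∨ ¬B ∨ ¬(¬¬D ∨ A) ∨ (¬D ∧ B)   [double negation]
⇔ ¬B ∨ C ∨ ¬B ∨ (¬¬¬D ∧ ¬A) ∨ (¬D ∧ B)   [De Morgan]
⇔ ¬B ∨ C ∨ ¬B ∨ (¬D ∧ ¬A) ∨ (¬D ∧ B)   [double negation]
⇔ ¬B ∨ C ∨ (¬D ∧ ¬A) ∨ (¬D ∧ B)   [simplify]

¬B ∨ C ∨ (¬D ∧ ¬A) ∨ (¬D ∧ B)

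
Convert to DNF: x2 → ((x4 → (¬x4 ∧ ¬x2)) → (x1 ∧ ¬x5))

x2 → ((x4 → (¬x4 ∧ ¬x2)) → (x1 ∧ ¬x5))
≡ ¬x2 ∨ ((x4 → (¬x4 ∧ ¬x2)) → (x1 ∧ ¬x5))   [eliminate →]
≡ ¬x2 ∨ ¬(x4 → (¬x4 ∧ ¬x2)) ∨ (x1 ∧ ¬x5)   [eliminate →]
≡ ¬x2 ∨ ¬(¬x4 ∨ (¬x4 ∧ ¬x2)) ∨ (x1 ∧ ¬x5)   [eliminate →]
≡ ¬x2 ∨ (¬¬x4 ∧ ¬(¬x4 ∧ ¬x2)) ∨ (x1 ∧ ¬x5)   [De Morgan]
≡ ¬x2 ∨ (x4 ∧ ¬(¬x4 ∧ ¬x2)) ∨ (x1 ∧ ¬x5)   [double negation]
≡ ¬x2 ∨ (x4 ∧ (¬¬x4 ∨ ¬¬x2)) ∨ (x1 ∧ ¬x5)   [De Morgan]
≡ ¬x2 ∨ (x4 ∧ (x4 ∨ ¬¬x2)) ∨ (x1 ∧ ¬x5)   [double negation]
≡ ¬x2 ∨ (x4 ∧ (x4 ∨ x2)) ∨ (x1 ∧ ¬x5)   [double negation]
≡ ¬x2 ∨ (x4 ∧ x4) ∨ (x4 ∧ x2) ∨ (x1 ∧ ¬x5)   [distribute ∧ over ∨]
≡ ¬x2 ∨ x4 ∨ (x1 ∧ ¬x5)   [simplify]

¬x2 ∨ x4 ∨ (x1 ∧ ¬x5)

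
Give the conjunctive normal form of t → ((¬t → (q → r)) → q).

¬t ∨ q

t → ((¬t → (q → r)) → q)
≡ ¬t ∨ ((¬t → (q → r)) → q)   (eliminate →)
≡ ¬t ∨ ¬(¬t → (q → r)) ∨ q   (eliminate →)
≡ ¬t ∨ ¬(¬¬t ∨ (q → r)) ∨ q   (eliminate →)
≡ ¬t ∨ ¬(¬¬t ∨ ¬q ∨ r) ∨ q   (eliminate →)
≡ ¬t ∨ (¬¬¬t ∧ ¬¬q ∧ ¬r) ∨ q   (De Morgan)
≡ ¬t ∨ (¬t ∧ ¬¬q ∧ ¬r) ∨ q   (double negation)
≡ ¬t ∨ (¬t ∧ q ∧ ¬r) ∨ q   (double negation)
≡ (¬t ∨ ¬t ∨ q) ∧ (¬t ∨ q ∨ q) ∧ (¬t ∨ ¬r ∨ q)   (distribute ∨ over ∧)
≡ ¬t ∨ q   (simplify)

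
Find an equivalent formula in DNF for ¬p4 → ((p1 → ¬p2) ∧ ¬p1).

p4 ∨ ¬p1

¬p4 → ((p1 → ¬p2) ∧ ¬p1)
⇔ ¬¬p4 ∨ ((p1 → ¬p2) ∧ ¬p1)   — eliminate →
⇔ ¬¬p4 ∨ ((¬p1 ∨ ¬p2) ∧ ¬p1)   — eliminate →
⇔ p4 ∨ ((¬p1 ∨ ¬p2) ∧ ¬p1)   — double negation
⇔ p4 ∨ (¬p1 ∧ ¬p1) ∨ (¬p2 ∧ ¬p1)   — distribute ∧ over ∨
⇔ p4 ∨ ¬p1   — simplify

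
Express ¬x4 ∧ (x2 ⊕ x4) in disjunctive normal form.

¬x4 ∧ x2

¬x4 ∧ (x2 ⊕ x4)
≡ ¬x4 ∧ (x2 ∧ ¬x4 ∨ ¬x2 ∧ x4)   [expand ⊕]
≡ ¬x4 ∧ x2 ∧ ¬x4 ∨ ¬x4 ∧ ¬x2 ∧ x4   [distribute ∧ over ∨]
≡ ¬x4 ∧ x2   [simplify]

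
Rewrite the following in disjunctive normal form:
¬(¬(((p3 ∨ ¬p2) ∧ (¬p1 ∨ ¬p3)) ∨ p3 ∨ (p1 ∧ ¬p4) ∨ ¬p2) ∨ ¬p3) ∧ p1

¬(¬(((p3 ∨ ¬p2) ∧ (¬p1 ∨ ¬p3)) ∨ p3 ∨ (p1 ∧ ¬p4) ∨ ¬p2) ∨ ¬p3) ∧ p1
= ¬¬(((p3 ∨ ¬p2) ∧ (¬p1 ∨ ¬p3)) ∨ p3 ∨ (p1 ∧ ¬p4) ∨ ¬p2) ∧ ¬¬p3 ∧ p1   — De Morgan
= (((p3 ∨ ¬p2) ∧ (¬p1 ∨ ¬p3)) ∨ p3 ∨ (p1 ∧ ¬p4) ∨ ¬p2) ∧ ¬¬p3 ∧ p1   — double negation
= (((p3 ∨ ¬p2) ∧ (¬p1 ∨ ¬p3)) ∨ p3 ∨ (p1 ∧ ¬p4) ∨ ¬p2) ∧ p3 ∧ p1   — double negation
= (p3 ∧ ¬p1 ∧ p3 ∧ p1) ∨ (p3 ∧ ¬p3 ∧ p3 ∧ p1) ∨ (¬p2 ∧ ¬p1 ∧ p3 ∧ p1) ∨ (¬p2 ∧ ¬p3 ∧ p3 ∧ p1) ∨ (p3 ∧ p3 ∧ p1) ∨ (p1 ∧ ¬p4 ∧ p3 ∧ p1) ∨ (¬p2 ∧ p3 ∧ p1)   — distribute ∧ over ∨
= p3 ∧ p1   — simplify

p3 ∧ p1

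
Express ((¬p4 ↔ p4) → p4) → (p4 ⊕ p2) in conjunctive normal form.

((¬p4 ↔ p4) → p4) → (p4 ⊕ p2)
= ¬((¬p4 ↔ p4) → p4) ∨ (p4 ⊕ p2)   — eliminate →
= ¬(¬(¬p4 ↔ p4) ∨ p4) ∨ (p4 ⊕ p2)   — eliminate →
= ¬(¬((¬p4 → p4) ∧ (p4 → ¬p4)) ∨ p4) ∨ (p4 ⊕ p2)   — eliminate ↔
= ¬(¬((¬¬p4 ∨ p4) ∧ (p4 → ¬p4)) ∨ p4) ∨ (p4 ⊕ p2)   — eliminate →
= ¬(¬((¬¬p4 ∨ p4) ∧ (¬p4 ∨ ¬p4)) ∨ p4) ∨ (p4 ⊕ p2)   — eliminate →
= ¬(¬((¬¬p4 ∨ p4) ∧ (¬p4 ∨ ¬p4)) ∨ p4) ∨ ((p4 ∨ p2) ∧ ¬(p4 ∧ p2))   — expand ⊕
= (¬¬((¬¬p4 ∨ p4) ∧ (¬p4 ∨ ¬p4)) ∧ ¬p4) ∨ ((p4 ∨ p2) ∧ ¬(p4 ∧ p2))   — De Morgan
= ((¬¬p4 ∨ p4) ∧ (¬p4 ∨ ¬p4) ∧ ¬p4) ∨ ((p4 ∨ p2) ∧ ¬(p4 ∧ p2))   — double negation
= ((p4 ∨ p4) ∧ (¬p4 ∨ ¬p4) ∧ ¬p4) ∨ ((p4 ∨ p2) ∧ ¬(p4 ∧ p2))   — double negation
= ((p4 ∨ p4) ∧ (¬p4 ∨ ¬p4) ∧ ¬p4) ∨ ((p4 ∨ p2) ∧ (¬p4 ∨ ¬p2))   — De Morgan
= (p4 ∨ p4 ∨ p4 ∨ p2) ∧ (p4 ∨ p4 ∨ ¬p4 ∨ ¬p2) ∧ (¬p4 ∨ ¬p4 ∨ p4 ∨ p2) ∧ (¬p4 ∨ ¬p4 ∨ ¬p4 ∨ ¬p2) ∧ (¬p4 ∨ p4 ∨ p2) ∧ (¬p4 ∨ ¬p4 ∨ ¬p2)   — distribute ∨ over ∧
= (p4 ∨ p2) ∧ (¬p4 ∨ ¬p2)   — simplify

(p4 ∨ p2) ∧ (¬p4 ∨ ¬p2)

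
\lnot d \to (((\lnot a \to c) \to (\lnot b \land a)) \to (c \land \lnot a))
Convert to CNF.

(d \lor a \lor c) \land (d \lor b \lor \lnot a)

\lnot d \to (((\lnot a \to c) \to (\lnot b \land a)) \to (c \land \lnot a))
⇔ \lnot \lnot d \lor (((\lnot a \to c) \to (\lnot b \land a)) \to (c \land \lnot a))   [eliminate \to]
⇔ \lnot \lnot d \lor \lnot ((\lnot a \to c) \to (\lnot b \land a)) \lor (c \land \lnot a)   [eliminate \to]
⇔ \lnot \lnot d \lor \lnot (\lnot (\lnot a \to c) \lor (\lnot b \land a)) \lor (c \land \lnot a)   [eliminate \to]
⇔ \lnot \lnot d \lor \lnot (\lnot (\lnot \lnot a \lor c) \lor (\lnot b \land a)) \lor (c \land \lnot a)   [eliminate \to]
⇔ d \lor \lnot (\lnot (\lnot \lnot a \lor c) \lor (\lnot b \land a)) \lor (c \land \lnot a)   [double negation]
⇔ d \lor (\lnot \lnot (\lnot \lnot a \lor c) \land \lnot (\lnot b \land a)) \lor (c \land \lnot a)   [De Morgan]
⇔ d \lor ((\lnot \lnot a \lor c) \land \lnot (\lnot b \land a)) \lor (c \land \lnot a)   [double negation]
⇔ d \lor ((a \lor c) \land \lnot (\lnot b \land a)) \lor (c \land \lnot a)   [double negation]
⇔ d \lor ((a \lor c) \land (\lnot \lnot b \lor \lnot a)) \lor (c \land \lnot a)   [De Morgan]
⇔ d \lor ((a \lor c) \land (b \lor \lnot a)) \lor (c \land \lnot a)   [double negation]
⇔ (d \lor a \lor c \lor c) \land (d \lor a \lor c \lor \lnot a) \land (d \lor b \lor \lnot a \lor c) \land (d \lor b \lor \lnot a \lor \lnot a)   [distribute \lor over \land]
⇔ (d \lor a \lor c) \land (d \lor b \lor \lnot a)   [simplify]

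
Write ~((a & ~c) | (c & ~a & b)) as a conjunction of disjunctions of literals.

~((a & ~c) | (c & ~a & b))
≡ ~(a & ~c) & ~(c & ~a & b)   (De Morgan)
≡ (~a | ~~c) & ~(c & ~a & b)   (De Morgan)
≡ (~a | c) & ~(c & ~a & b)   (double negation)
≡ (~a | c) & (~c | ~~a | ~b)   (De Morgan)
≡ (~a | c) & (~c | a | ~b)   (double negation)

(~a | c) & (~c | a | ~b)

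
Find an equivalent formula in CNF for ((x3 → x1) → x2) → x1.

((x3 → x1) → x2) → x1
≡ ¬((x3 → x1) → x2) ∨ x1   [eliminate →]
≡ ¬(¬(x3 → x1) ∨ x2) ∨ x1   [eliminate →]
≡ ¬(¬(¬x3 ∨ x1) ∨ x2) ∨ x1   [eliminate →]
≡ (¬¬(¬x3 ∨ x1) ∧ ¬x2) ∨ x1   [De Morgan]
≡ ((¬x3 ∨ x1) ∧ ¬x2) ∨ x1   [double negation]
≡ (¬x3 ∨ x1 ∨ x1) ∧ (¬x2 ∨ x1)   [distribute ∨ over ∧]
≡ (¬x3 ∨ x1) ∧ (¬x2 ∨ x1)   [simplify]

(¬x3 ∨ x1) ∧ (¬x2 ∨ x1)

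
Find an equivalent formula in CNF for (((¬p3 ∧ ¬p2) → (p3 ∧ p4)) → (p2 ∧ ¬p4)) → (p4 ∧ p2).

(((¬p3 ∧ ¬p2) → (p3 ∧ p4)) → (p2 ∧ ¬p4)) → (p4 ∧ p2)
= ¬(((¬p3 ∧ ¬p2) → (p3 ∧ p4)) → (p2 ∧ ¬p4)) ∨ (p4 ∧ p2)   [eliminate →]
= ¬(¬((¬p3 ∧ ¬p2) → (p3 ∧ p4)) ∨ (p2 ∧ ¬p4)) ∨ (p4 ∧ p2)   [eliminate →]
= ¬(¬(¬(¬p3 ∧ ¬p2) ∨ (p3 ∧ p4)) ∨ (p2 ∧ ¬p4)) ∨ (p4 ∧ p2)   [eliminate →]
= (¬¬(¬(¬p3 ∧ ¬p2) ∨ (p3 ∧ p4)) ∧ ¬(p2 ∧ ¬p4)) ∨ (p4 ∧ p2)   [De Morgan]
= ((¬(¬p3 ∧ ¬p2) ∨ (p3 ∧ p4)) ∧ ¬(p2 ∧ ¬p4)) ∨ (p4 ∧ p2)   [double negation]
= ((¬¬p3 ∨ ¬¬p2 ∨ (p3 ∧ p4)) ∧ ¬(p2 ∧ ¬p4)) ∨ (p4 ∧ p2)   [De Morgan]
= ((p3 ∨ ¬¬p2 ∨ (p3 ∧ p4)) ∧ ¬(p2 ∧ ¬p4)) ∨ (p4 ∧ p2)   [double negation]
= ((p3 ∨ p2 ∨ (p3 ∧ p4)) ∧ ¬(p2 ∧ ¬p4)) ∨ (p4 ∧ p2)   [double negation]
= ((p3 ∨ p2 ∨ (p3 ∧ p4)) ∧ (¬p2 ∨ ¬¬p4)) ∨ (p4 ∧ p2)   [De Morgan]
= ((p3 ∨ p2 ∨ (p3 ∧ p4)) ∧ (¬p2 ∨ p4)) ∨ (p4 ∧ p2)   [double negation]
= (p3 ∨ p2 ∨ p3 ∨ p4) ∧ (p3 ∨ p2 ∨ p3 ∨ p2) ∧ (p3 ∨ p2 ∨ p4 ∨ p4) ∧ (p3 ∨ p2 ∨ p4 ∨ p2) ∧ (¬p2 ∨ p4 ∨ p4) ∧ (¬p2 ∨ p4 ∨ p2)   [distribute ∨ over ∧]
= (p3 ∨ p2) ∧ (¬p2 ∨ p4)   [simplify]

(p3 ∨ p2) ∧ (¬p2 ∨ p4)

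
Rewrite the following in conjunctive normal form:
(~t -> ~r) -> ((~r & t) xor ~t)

~t | ~r

(~t -> ~r) -> ((~r & t) xor ~t)
⇔ ~(~t -> ~r) | ((~r & t) xor ~t)   [eliminate ->]
⇔ ~(~~t | ~r) | ((~r & t) xor ~t)   [eliminate ->]
⇔ ~(~~t | ~r) | (((~r & t) | ~t) & ~(~r & t & ~t))   [expand xor]
⇔ (~~~t & ~~r) | (((~r & t) | ~t) & ~(~r & t & ~t))   [De Morgan]
⇔ (~t & ~~r) | (((~r & t) | ~t) & ~(~r & t & ~t))   [double negation]
⇔ (~t & r) | (((~r & t) | ~t) & ~(~r & t & ~t))   [double negation]
⇔ (~t & r) | (((~r & t) | ~t) & (~~r | ~t | ~~t))   [De Morgan]
⇔ (~t & r) | (((~r & t) | ~t) & (r | ~t | ~~t))   [double negation]
⇔ (~t & r) | (((~r & t) | ~t) & (r | ~t | t))   [double negation]
⇔ (~t | ~r | ~t) & (~t | t | ~t) & (~t | r | ~t | t) & (r | ~r | ~t) & (r | t | ~t) & (r | r | ~t | t)   [distribute | over &]
⇔ ~t | ~r   [simplify]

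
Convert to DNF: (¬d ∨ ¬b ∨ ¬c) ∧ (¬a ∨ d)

(¬d ∧ ¬a) ∨ (¬b ∧ ¬a) ∨ (¬b ∧ d) ∨ (¬c ∧ ¬a) ∨ (¬c ∧ d)

(¬d ∨ ¬b ∨ ¬c) ∧ (¬a ∨ d)
⇔ (¬d ∧ ¬a) ∨ (¬d ∧ d) ∨ (¬b ∧ ¬a) ∨ (¬b ∧ d) ∨ (¬c ∧ ¬a) ∨ (¬c ∧ d)   (distribute ∧ over ∨)
⇔ (¬d ∧ ¬a) ∨ (¬b ∧ ¬a) ∨ (¬b ∧ d) ∨ (¬c ∧ ¬a) ∨ (¬c ∧ d)   (simplify)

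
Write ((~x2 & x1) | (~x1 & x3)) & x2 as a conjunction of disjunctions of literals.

(~x2 | ~x1) & (~x2 | x3) & (x1 | x3) & x2

((~x2 & x1) | (~x1 & x3)) & x2
⇔ (~x2 | ~x1) & (~x2 | x3) & (x1 | ~x1) & (x1 | x3) & x2   (distribute | over &)
⇔ (~x2 | ~x1) & (~x2 | x3) & (x1 | x3) & x2   (simplify)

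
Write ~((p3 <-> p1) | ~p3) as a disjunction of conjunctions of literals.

~((p3 <-> p1) | ~p3)
⇔ ~(((p3 -> p1) & (p1 -> p3)) | ~p3)   — eliminate <->
⇔ ~(((~p3 | p1) & (p1 -> p3)) | ~p3)   — eliminate ->
⇔ ~(((~p3 | p1) & (~p1 | p3)) | ~p3)   — eliminate ->
⇔ ~((~p3 | p1) & (~p1 | p3)) & ~~p3   — De Morgan
⇔ (~(~p3 | p1) | ~(~p1 | p3)) & ~~p3   — De Morgan
⇔ ((~~p3 & ~p1) | ~(~p1 | p3)) & ~~p3   — De Morgan
⇔ ((p3 & ~p1) | ~(~p1 | p3)) & ~~p3   — double negation
⇔ ((p3 & ~p1) | (~~p1 & ~p3)) & ~~p3   — De Morgan
⇔ ((p3 & ~p1) | (p1 & ~p3)) & ~~p3   — double negation
⇔ ((p3 & ~p1) | (p1 & ~p3)) & p3   — double negation
⇔ (p3 & ~p1 & p3) | (p1 & ~p3 & p3)   — distribute & over |
⇔ p3 & ~p1   — simplify

p3 & ~p1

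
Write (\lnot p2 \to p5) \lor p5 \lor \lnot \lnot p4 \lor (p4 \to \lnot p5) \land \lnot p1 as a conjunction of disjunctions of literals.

p2 \lor p5 \lor p4 \lor \lnot p1

(\lnot p2 \to p5) \lor p5 \lor \lnot \lnot p4 \lor (p4 \to \lnot p5) \land \lnot p1
= \lnot \lnot p2 \lor p5 \lor p5 \lor \lnot \lnot p4 \lor (p4 \to \lnot p5) \land \lnot p1
= \lnot \lnot p2 \lor p5 \lor p5 \lor \lnot \lnot p4 \lor (\lnot p4 \lor \lnot p5) \land \lnot p1
= p2 \lor p5 \lor p5 \lor \lnot \lnot p4 \lor (\lnot p4 \lor \lnot p5) \land \lnot p1
= p2 \lor p5 \lor p5 \lor p4 \lor (\lnot p4 \lor \lnot p5) \land \lnot p1
= (p2 \lor p5 \lor p5 \lor p4 \lor \lnot p4 \lor \lnot p5) \land (p2 \lor p5 \lor p5 \lor p4 \lor \lnot p1)
= p2 \lor p5 \lor p4 \lor \lnot p1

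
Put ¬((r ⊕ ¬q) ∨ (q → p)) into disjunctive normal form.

¬r ∧ q ∧ ¬p

¬((r ⊕ ¬q) ∨ (q → p))
≡ ¬((r ∧ ¬¬q) ∨ (¬r ∧ ¬q) ∨ (q → p))   [expand ⊕]
≡ ¬((r ∧ ¬¬q) ∨ (¬r ∧ ¬q) ∨ ¬q ∨ p)   [eliminate →]
≡ ¬(r ∧ ¬¬q) ∧ ¬(¬r ∧ ¬q) ∧ ¬¬q ∧ ¬p   [De Morgan]
≡ (¬r ∨ ¬¬¬q) ∧ ¬(¬r ∧ ¬q) ∧ ¬¬q ∧ ¬p   [De Morgan]
≡ (¬r ∨ ¬q) ∧ ¬(¬r ∧ ¬q) ∧ ¬¬q ∧ ¬p   [double negation]
≡ (¬r ∨ ¬q) ∧ (¬¬r ∨ ¬¬q) ∧ ¬¬q ∧ ¬p   [De Morgan]
≡ (¬r ∨ ¬q) ∧ (r ∨ ¬¬q) ∧ ¬¬q ∧ ¬p   [double negation]
≡ (¬r ∨ ¬q) ∧ (r ∨ q) ∧ ¬¬q ∧ ¬p   [double negation]
≡ (¬r ∨ ¬q) ∧ (r ∨ q) ∧ q ∧ ¬p   [double negation]
≡ (¬r ∧ r ∧ q ∧ ¬p) ∨ (¬r ∧ q ∧ q ∧ ¬p) ∨ (¬q ∧ r ∧ q ∧ ¬p) ∨ (¬q ∧ q ∧ q ∧ ¬p)   [distribute ∧ over ∨]
≡ ¬r ∧ q ∧ ¬p   [simplify]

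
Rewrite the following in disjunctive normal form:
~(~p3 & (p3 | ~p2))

~(~p3 & (p3 | ~p2))
≡ ~~p3 | ~(p3 | ~p2)   — De Morgan
≡ p3 | ~(p3 | ~p2)   — double negation
≡ p3 | (~p3 & ~~p2)   — De Morgan
≡ p3 | (~p3 & p2)   — double negation

p3 | (~p3 & p2)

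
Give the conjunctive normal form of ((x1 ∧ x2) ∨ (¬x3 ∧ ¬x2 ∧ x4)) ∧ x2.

(x1 ∨ ¬x3) ∧ (x1 ∨ ¬x2) ∧ (x1 ∨ x4) ∧ x2

((x1 ∧ x2) ∨ (¬x3 ∧ ¬x2 ∧ x4)) ∧ x2
= (x1 ∨ ¬x3) ∧ (x1 ∨ ¬x2) ∧ (x1 ∨ x4) ∧ (x2 ∨ ¬x3) ∧ (x2 ∨ ¬x2) ∧ (x2 ∨ x4) ∧ x2
= (x1 ∨ ¬x3) ∧ (x1 ∨ ¬x2) ∧ (x1 ∨ x4) ∧ x2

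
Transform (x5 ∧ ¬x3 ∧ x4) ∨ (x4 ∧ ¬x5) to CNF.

(x5 ∧ ¬x3 ∧ x4) ∨ (x4 ∧ ¬x5)
⇔ (x5 ∨ x4) ∧ (x5 ∨ ¬x5) ∧ (¬x3 ∨ x4) ∧ (¬x3 ∨ ¬x5) ∧ (x4 ∨ x4) ∧ (x4 ∨ ¬x5)   [distribute ∨ over ∧]
⇔ (¬x3 ∨ ¬x5) ∧ x4   [simplify]

(¬x3 ∨ ¬x5) ∧ x4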